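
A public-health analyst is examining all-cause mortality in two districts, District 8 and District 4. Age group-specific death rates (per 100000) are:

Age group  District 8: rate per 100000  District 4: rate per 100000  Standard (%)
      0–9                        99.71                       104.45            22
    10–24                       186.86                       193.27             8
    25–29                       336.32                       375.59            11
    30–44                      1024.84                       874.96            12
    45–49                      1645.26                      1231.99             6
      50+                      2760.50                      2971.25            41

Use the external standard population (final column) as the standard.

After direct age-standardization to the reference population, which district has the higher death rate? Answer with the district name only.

Standard weights: 0.22, 0.08, 0.11, 0.12, 0.06, 0.41.
District 8: 0.2200×99.71 + 0.0800×186.86 + 0.1100×336.32 + 0.1200×1024.84 + 0.0600×1645.26 + 0.4100×2760.50 = 1427.3816 per 100000.
District 4: 0.2200×104.45 + 0.0800×193.27 + 0.1100×375.59 + 0.1200×874.96 + 0.0600×1231.99 + 0.4100×2971.25 = 1476.8826 per 100000.

District 4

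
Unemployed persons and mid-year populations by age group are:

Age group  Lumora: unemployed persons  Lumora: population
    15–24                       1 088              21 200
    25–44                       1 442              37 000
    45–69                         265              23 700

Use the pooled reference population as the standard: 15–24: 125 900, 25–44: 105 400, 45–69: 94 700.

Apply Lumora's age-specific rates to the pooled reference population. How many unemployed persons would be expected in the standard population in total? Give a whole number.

Age-specific rates per 1 000 for Lumora: 51.321, 38.973, 11.181.
Expected unemployed persons = Σ (standard pop × age-specific rate ÷ 1 000)
= 125 900×51.321/1 000 + 105 400×38.973/1 000 + 94 700×11.181/1 000
= 6461.28 + 4107.75 + 1058.88 = 11627.92.

11628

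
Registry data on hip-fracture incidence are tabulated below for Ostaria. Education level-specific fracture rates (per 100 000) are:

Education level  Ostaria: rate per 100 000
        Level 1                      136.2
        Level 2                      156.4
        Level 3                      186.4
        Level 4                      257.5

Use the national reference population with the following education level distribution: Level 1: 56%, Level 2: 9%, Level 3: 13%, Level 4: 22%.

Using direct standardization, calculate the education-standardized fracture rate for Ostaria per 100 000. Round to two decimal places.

171.23

Standard weights: 0.56, 0.09, 0.13, 0.22.
Standardized rate: 0.5600×136.2 + 0.0900×156.4 + 0.1300×186.4 + 0.2200×257.5 = 171.2300 per 100 000.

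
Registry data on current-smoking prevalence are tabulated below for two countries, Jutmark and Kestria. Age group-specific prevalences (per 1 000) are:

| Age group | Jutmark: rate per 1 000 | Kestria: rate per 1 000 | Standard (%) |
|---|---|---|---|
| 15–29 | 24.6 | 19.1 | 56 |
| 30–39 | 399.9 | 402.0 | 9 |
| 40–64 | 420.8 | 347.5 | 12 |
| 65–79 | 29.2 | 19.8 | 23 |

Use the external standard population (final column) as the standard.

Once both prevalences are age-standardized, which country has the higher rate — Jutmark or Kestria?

Jutmark

Standard weights: 0.56, 0.09, 0.12, 0.23.
Jutmark: 0.5600×24.6 + 0.0900×399.9 + 0.1200×420.8 + 0.2300×29.2 = 106.9790 per 1 000.
Kestria: 0.5600×19.1 + 0.0900×402.0 + 0.1200×347.5 + 0.2300×19.8 = 93.1300 per 1 000.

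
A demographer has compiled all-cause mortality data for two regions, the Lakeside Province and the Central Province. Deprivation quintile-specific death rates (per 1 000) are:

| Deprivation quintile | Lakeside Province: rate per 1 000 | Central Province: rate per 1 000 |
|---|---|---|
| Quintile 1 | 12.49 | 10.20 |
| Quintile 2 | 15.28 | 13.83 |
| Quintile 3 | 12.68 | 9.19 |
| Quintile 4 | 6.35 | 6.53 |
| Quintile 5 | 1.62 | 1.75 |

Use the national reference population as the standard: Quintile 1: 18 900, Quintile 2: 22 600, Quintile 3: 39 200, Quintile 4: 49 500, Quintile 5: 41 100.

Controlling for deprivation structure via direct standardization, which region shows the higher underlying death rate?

Standard total = 171 300; weights = 0.1103, 0.1319, 0.2288, 0.2890, 0.2399.
The Lakeside Province: 0.1103×12.49 + 0.1319×15.28 + 0.2288×12.68 + 0.2890×6.35 + 0.2399×1.62 = 8.5193 per 1 000.
The Central Province: 0.1103×10.20 + 0.1319×13.83 + 0.2288×9.19 + 0.2890×6.53 + 0.2399×1.75 = 7.3599 per 1 000.

Lakeside Province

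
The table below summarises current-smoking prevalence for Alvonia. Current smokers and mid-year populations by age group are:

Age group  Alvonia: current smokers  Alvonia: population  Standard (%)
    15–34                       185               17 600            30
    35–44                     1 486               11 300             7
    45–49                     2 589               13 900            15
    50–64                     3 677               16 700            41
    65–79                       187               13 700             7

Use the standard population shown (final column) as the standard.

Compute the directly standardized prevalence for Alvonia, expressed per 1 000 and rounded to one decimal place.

Age-specific rates per 1 000 for Alvonia: 10.511, 131.504, 186.259, 220.180, 13.650.
Standard weights: 0.30, 0.07, 0.15, 0.41, 0.07.
Standardized rate: 0.3000×10.511 + 0.0700×131.504 + 0.1500×186.259 + 0.4100×220.180 + 0.0700×13.650 = 131.5267 per 1 000.

131.5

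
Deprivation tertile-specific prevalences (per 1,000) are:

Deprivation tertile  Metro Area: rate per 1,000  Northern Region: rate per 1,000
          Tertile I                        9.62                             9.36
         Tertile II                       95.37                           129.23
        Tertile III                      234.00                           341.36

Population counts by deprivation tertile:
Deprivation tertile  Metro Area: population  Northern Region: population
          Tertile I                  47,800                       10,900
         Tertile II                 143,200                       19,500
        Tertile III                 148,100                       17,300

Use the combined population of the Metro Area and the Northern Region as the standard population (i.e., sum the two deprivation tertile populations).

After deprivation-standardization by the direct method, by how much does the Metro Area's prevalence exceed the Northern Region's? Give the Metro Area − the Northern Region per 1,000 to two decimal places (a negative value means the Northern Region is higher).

-60.11

Combined standard total = 386,800; weights = 0.1518, 0.4206, 0.4276.
The Metro Area: 0.1518×9.62 + 0.4206×95.37 + 0.4276×234.00 = 141.6365 per 1,000.
The Northern Region: 0.1518×9.36 + 0.4206×129.23 + 0.4276×341.36 = 201.7479 per 1,000.
Difference = 141.6365 − 201.7479 = -60.1114.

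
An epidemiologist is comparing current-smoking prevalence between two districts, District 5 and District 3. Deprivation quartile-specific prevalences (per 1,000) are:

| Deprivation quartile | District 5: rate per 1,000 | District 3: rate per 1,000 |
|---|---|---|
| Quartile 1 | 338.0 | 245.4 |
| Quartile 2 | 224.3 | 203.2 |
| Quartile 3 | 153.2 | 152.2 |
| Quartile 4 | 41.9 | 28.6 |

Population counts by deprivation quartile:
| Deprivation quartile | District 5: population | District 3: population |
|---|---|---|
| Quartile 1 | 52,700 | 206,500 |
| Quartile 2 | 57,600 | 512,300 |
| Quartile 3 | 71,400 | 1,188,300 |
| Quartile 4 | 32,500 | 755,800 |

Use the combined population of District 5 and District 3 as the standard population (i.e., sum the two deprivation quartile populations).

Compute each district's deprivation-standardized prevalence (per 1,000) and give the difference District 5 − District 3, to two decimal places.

16.60

Combined standard total = 2,877,100; weights = 0.0901, 0.1981, 0.4378, 0.2740.
District 5: 0.0901×338.0 + 0.1981×224.3 + 0.4378×153.2 + 0.2740×41.9 = 153.4371 per 1,000.
District 3: 0.0901×245.4 + 0.1981×203.2 + 0.4378×152.2 + 0.2740×28.6 = 136.8333 per 1,000.
Difference = 153.4371 − 136.8333 = 16.6038.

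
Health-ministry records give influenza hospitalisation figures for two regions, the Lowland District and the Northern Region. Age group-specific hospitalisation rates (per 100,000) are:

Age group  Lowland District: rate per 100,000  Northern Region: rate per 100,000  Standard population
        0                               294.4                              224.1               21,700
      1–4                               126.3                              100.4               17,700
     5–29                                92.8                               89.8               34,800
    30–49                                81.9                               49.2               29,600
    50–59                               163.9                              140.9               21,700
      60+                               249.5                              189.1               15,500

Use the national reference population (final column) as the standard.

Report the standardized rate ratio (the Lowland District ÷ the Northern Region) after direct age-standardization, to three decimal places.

Standard total = 141,000; weights = 0.1539, 0.1255, 0.2468, 0.2099, 0.1539, 0.1099.
The Lowland District: 0.1539×294.4 + 0.1255×126.3 + 0.2468×92.8 + 0.2099×81.9 + 0.1539×163.9 + 0.1099×249.5 = 153.9117 per 100,000.
The Northern Region: 0.1539×224.1 + 0.1255×100.4 + 0.2468×89.8 + 0.2099×49.2 + 0.1539×140.9 + 0.1099×189.1 = 122.0567 per 100,000.
Ratio = 153.9117 ÷ 122.0567 = 1.26099.

1.261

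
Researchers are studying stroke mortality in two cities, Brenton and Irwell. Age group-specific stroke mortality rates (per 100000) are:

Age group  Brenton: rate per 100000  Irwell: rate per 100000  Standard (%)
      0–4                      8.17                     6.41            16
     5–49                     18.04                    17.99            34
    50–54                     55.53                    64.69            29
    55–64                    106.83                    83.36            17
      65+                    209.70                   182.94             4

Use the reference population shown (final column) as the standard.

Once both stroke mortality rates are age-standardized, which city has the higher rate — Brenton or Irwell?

Brenton

Standard weights: 0.16, 0.34, 0.29, 0.17, 0.04.
Brenton: 0.1600×8.17 + 0.3400×18.04 + 0.2900×55.53 + 0.1700×106.83 + 0.0400×209.70 = 50.0936 per 100000.
Irwell: 0.1600×6.41 + 0.3400×17.99 + 0.2900×64.69 + 0.1700×83.36 + 0.0400×182.94 = 47.3911 per 100000.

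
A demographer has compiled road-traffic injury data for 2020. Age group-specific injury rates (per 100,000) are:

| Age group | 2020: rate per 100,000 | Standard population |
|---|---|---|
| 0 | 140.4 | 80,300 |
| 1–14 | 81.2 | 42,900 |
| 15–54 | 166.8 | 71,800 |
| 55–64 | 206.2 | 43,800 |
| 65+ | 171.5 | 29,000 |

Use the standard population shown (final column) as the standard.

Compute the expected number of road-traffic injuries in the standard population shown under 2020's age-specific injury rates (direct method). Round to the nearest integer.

407

Expected road-traffic injuries = Σ (standard pop × age-specific rate ÷ 100,000)
= 80,300×140.4/100,000 + 42,900×81.2/100,000 + 71,800×166.8/100,000 + 43,800×206.2/100,000 + 29,000×171.5/100,000
= 112.74 + 34.83 + 119.76 + 90.32 + 49.73 = 407.39.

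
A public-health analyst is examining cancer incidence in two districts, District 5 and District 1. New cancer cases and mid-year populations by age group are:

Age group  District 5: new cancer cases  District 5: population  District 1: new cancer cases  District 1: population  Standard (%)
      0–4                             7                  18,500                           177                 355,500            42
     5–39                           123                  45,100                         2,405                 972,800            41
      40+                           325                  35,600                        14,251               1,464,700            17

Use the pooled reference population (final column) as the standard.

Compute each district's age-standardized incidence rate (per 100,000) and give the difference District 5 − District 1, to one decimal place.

-4.8

Age-specific rates per 100,000 for District 5: 37.84, 272.73, 912.92.
For District 1: 49.79, 247.22, 972.96.
Standard weights: 0.42, 0.41, 0.17.
District 5: 0.4200×37.84 + 0.4100×272.73 + 0.1700×912.92 = 282.9067 per 100,000.
District 1: 0.4200×49.79 + 0.4100×247.22 + 0.1700×972.96 = 287.6773 per 100,000.
Difference = 282.9067 − 287.6773 = -4.7706.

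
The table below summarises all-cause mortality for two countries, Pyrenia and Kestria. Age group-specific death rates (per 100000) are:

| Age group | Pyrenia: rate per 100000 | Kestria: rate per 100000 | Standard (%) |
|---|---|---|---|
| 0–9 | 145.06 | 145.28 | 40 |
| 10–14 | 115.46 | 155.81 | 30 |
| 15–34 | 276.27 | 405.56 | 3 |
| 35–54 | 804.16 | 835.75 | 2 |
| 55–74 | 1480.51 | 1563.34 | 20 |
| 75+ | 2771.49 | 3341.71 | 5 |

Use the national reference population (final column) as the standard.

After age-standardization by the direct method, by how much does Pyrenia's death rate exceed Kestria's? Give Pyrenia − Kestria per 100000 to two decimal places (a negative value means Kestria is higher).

-61.78

Standard weights: 0.40, 0.30, 0.03, 0.02, 0.20, 0.05.
Pyrenia: 0.4000×145.06 + 0.3000×115.46 + 0.0300×276.27 + 0.0200×804.16 + 0.2000×1480.51 + 0.0500×2771.49 = 551.7098 per 100000.
Kestria: 0.4000×145.28 + 0.3000×155.81 + 0.0300×405.56 + 0.0200×835.75 + 0.2000×1563.34 + 0.0500×3341.71 = 613.4903 per 100000.
Difference = 551.7098 − 613.4903 = -61.7805.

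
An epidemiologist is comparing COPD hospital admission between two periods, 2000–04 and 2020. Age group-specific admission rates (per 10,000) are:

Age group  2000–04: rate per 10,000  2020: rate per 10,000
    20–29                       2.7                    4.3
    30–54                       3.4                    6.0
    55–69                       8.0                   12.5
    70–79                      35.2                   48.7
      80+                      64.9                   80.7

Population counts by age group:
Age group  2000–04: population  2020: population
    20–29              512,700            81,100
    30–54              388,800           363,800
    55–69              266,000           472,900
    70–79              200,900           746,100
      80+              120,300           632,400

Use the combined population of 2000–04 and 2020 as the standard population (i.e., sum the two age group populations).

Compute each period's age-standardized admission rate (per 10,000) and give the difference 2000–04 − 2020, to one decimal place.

-8.2

Combined standard total = 3,785,000; weights = 0.1569, 0.1988, 0.1952, 0.2502, 0.1989.
2000–04: 0.1569×2.7 + 0.1988×3.4 + 0.1952×8.0 + 0.2502×35.2 + 0.1989×64.9 = 24.3746 per 10,000.
2020: 0.1569×4.3 + 0.1988×6.0 + 0.1952×12.5 + 0.2502×48.7 + 0.1989×80.7 = 32.5408 per 10,000.
Difference = 24.3746 − 32.5408 = -8.1662.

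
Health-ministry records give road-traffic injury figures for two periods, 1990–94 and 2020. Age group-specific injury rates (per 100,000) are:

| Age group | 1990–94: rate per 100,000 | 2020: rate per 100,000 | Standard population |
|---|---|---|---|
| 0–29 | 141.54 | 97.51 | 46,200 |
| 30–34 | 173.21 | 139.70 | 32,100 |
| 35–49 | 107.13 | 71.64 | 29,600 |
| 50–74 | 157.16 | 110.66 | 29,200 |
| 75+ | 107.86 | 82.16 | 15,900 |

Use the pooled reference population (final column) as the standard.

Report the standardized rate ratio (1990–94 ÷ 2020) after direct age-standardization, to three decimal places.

Standard total = 153,000; weights = 0.3020, 0.2098, 0.1935, 0.1908, 0.1039.
1990–94: 0.3020×141.54 + 0.2098×173.21 + 0.1935×107.13 + 0.1908×157.16 + 0.1039×107.86 = 141.0084 per 100,000.
2020: 0.3020×97.51 + 0.2098×139.70 + 0.1935×71.64 + 0.1908×110.66 + 0.1039×82.16 = 102.2712 per 100,000.
Ratio = 141.0084 ÷ 102.2712 = 1.37877.

1.379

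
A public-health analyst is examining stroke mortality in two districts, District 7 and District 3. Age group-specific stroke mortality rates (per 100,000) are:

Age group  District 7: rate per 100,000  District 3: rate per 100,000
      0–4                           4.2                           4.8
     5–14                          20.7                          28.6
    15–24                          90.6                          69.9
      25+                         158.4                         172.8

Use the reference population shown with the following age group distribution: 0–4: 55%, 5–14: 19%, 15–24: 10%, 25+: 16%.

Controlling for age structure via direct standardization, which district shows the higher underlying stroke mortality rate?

Standard weights: 0.55, 0.19, 0.10, 0.16.
District 7: 0.5500×4.2 + 0.1900×20.7 + 0.1000×90.6 + 0.1600×158.4 = 40.6470 per 100,000.
District 3: 0.5500×4.8 + 0.1900×28.6 + 0.1000×69.9 + 0.1600×172.8 = 42.7120 per 100,000.

District 3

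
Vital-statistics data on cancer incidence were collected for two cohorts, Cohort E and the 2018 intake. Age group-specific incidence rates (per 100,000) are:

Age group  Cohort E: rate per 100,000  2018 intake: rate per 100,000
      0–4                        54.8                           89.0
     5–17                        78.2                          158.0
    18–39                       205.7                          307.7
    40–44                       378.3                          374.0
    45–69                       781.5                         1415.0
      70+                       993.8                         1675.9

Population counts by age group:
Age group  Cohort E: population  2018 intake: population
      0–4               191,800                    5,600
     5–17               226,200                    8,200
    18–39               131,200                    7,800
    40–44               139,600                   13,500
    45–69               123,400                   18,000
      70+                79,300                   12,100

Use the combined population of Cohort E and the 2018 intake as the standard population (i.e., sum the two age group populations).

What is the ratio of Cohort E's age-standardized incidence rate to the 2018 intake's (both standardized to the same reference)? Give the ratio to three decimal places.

Combined standard total = 956,700; weights = 0.2063, 0.2450, 0.1453, 0.1600, 0.1478, 0.0955.
Cohort E: 0.2063×54.8 + 0.2450×78.2 + 0.1453×205.7 + 0.1600×378.3 + 0.1478×781.5 + 0.0955×993.8 = 331.3422 per 100,000.
The 2018 intake: 0.2063×89.0 + 0.2450×158.0 + 0.1453×307.7 + 0.1600×374.0 + 0.1478×1415.0 + 0.0955×1675.9 = 530.8788 per 100,000.
Ratio = 331.3422 ÷ 530.8788 = 0.62414.

0.624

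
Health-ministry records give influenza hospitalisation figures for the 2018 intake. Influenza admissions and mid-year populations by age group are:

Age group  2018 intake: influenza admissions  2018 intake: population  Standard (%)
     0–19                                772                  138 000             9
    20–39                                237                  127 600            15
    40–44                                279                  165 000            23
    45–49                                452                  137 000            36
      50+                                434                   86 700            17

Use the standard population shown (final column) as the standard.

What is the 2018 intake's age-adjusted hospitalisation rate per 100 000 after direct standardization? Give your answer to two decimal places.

Age-specific rates per 100 000 for the 2018 intake: 559.42, 185.74, 169.09, 329.93, 500.58.
Standard weights: 0.09, 0.15, 0.23, 0.36, 0.17.
Standardized rate: 0.0900×559.42 + 0.1500×185.74 + 0.2300×169.09 + 0.3600×329.93 + 0.1700×500.58 = 320.9710 per 100 000.

320.97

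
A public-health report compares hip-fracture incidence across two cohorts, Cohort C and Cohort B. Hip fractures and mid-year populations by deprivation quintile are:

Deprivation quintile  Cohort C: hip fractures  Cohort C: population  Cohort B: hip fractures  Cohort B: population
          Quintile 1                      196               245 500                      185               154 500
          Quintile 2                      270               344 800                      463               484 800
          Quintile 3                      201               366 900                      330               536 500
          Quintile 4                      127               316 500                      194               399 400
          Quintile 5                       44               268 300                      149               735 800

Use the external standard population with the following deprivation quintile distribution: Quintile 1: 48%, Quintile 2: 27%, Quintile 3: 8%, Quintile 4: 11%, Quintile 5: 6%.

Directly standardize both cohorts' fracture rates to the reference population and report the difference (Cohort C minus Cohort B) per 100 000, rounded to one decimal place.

-25.5

Deprivation-specific rates per 100 000 for Cohort C: 79.84, 78.31, 54.78, 40.13, 16.40.
For Cohort B: 119.74, 95.50, 61.51, 48.57, 20.25.
Standard weights: 0.48, 0.27, 0.08, 0.11, 0.06.
Cohort C: 0.4800×79.84 + 0.2700×78.31 + 0.0800×54.78 + 0.1100×40.13 + 0.0600×16.40 = 69.2450 per 100 000.
Cohort B: 0.4800×119.74 + 0.2700×95.50 + 0.0800×61.51 + 0.1100×48.57 + 0.0600×20.25 = 94.7404 per 100 000.
Difference = 69.2450 − 94.7404 = -25.4954.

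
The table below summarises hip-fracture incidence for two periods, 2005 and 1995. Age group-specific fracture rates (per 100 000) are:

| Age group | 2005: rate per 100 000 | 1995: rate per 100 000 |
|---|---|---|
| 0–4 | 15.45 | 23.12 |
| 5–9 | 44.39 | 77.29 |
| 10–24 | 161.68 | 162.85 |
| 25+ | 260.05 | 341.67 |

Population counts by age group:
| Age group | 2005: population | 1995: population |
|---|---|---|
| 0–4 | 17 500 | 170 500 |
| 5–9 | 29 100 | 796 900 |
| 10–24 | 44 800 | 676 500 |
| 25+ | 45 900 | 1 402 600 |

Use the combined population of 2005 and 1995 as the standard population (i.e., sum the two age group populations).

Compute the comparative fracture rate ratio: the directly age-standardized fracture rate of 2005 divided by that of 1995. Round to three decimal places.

Combined standard total = 3 183 800; weights = 0.0590, 0.2594, 0.2266, 0.4550.
2005: 0.0590×15.45 + 0.2594×44.39 + 0.2266×161.68 + 0.4550×260.05 = 167.3701 per 100 000.
1995: 0.0590×23.12 + 0.2594×77.29 + 0.2266×162.85 + 0.4550×341.67 = 213.7574 per 100 000.
Ratio = 167.3701 ÷ 213.7574 = 0.78299.

0.783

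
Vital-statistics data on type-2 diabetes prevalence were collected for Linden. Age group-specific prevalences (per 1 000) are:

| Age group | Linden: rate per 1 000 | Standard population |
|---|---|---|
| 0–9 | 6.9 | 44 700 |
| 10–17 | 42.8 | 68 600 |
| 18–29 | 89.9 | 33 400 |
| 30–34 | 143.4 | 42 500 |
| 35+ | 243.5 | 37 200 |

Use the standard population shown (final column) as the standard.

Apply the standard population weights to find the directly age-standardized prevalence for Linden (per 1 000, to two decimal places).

94.52

Standard total = 226 400; weights = 0.1974, 0.3030, 0.1475, 0.1877, 0.1643.
Standardized rate: 0.1974×6.9 + 0.3030×42.8 + 0.1475×89.9 + 0.1877×143.4 + 0.1643×243.5 = 94.5224 per 1 000.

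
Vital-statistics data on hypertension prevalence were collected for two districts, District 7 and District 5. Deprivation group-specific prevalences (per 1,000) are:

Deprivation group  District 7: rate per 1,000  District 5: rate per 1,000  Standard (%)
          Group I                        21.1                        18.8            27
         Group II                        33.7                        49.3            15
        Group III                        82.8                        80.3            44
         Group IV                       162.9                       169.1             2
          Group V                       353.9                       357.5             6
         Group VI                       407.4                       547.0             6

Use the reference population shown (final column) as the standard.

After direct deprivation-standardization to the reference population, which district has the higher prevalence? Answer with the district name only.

Standard weights: 0.27, 0.15, 0.44, 0.02, 0.06, 0.06.
District 7: 0.2700×21.1 + 0.1500×33.7 + 0.4400×82.8 + 0.0200×162.9 + 0.0600×353.9 + 0.0600×407.4 = 96.1200 per 1,000.
District 5: 0.2700×18.8 + 0.1500×49.3 + 0.4400×80.3 + 0.0200×169.1 + 0.0600×357.5 + 0.0600×547.0 = 105.4550 per 1,000.

District 5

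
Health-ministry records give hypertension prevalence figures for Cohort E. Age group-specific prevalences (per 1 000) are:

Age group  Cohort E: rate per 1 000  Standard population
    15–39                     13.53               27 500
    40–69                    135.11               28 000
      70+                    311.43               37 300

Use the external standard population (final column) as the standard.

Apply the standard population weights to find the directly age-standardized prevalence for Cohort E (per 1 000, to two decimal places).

169.95

Standard total = 92 800; weights = 0.2963, 0.3017, 0.4019.
Standardized rate: 0.2963×13.53 + 0.3017×135.11 + 0.4019×311.43 = 169.9514 per 1 000.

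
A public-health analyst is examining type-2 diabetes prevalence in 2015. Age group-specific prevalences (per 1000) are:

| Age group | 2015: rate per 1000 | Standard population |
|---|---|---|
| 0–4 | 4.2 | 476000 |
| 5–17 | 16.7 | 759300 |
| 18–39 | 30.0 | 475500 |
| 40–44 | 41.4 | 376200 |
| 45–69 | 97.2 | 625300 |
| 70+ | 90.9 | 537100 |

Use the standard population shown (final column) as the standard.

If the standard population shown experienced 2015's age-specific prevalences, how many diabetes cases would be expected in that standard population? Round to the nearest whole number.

154121

Expected diabetes cases = Σ (standard pop × age-specific rate ÷ 1000)
= 476000×4.2/1000 + 759300×16.7/1000 + 475500×30.0/1000 + 376200×41.4/1000 + 625300×97.2/1000 + 537100×90.9/1000
= 1999.20 + 12680.31 + 14265.00 + 15574.68 + 60779.16 + 48822.39 = 154120.74.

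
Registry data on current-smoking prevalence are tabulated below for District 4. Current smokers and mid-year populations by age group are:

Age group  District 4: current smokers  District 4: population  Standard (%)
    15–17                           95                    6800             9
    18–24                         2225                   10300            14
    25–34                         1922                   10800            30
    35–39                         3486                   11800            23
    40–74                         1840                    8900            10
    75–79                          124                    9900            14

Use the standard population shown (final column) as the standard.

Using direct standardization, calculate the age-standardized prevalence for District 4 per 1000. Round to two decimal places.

Age-specific rates per 1000 for District 4: 13.971, 216.019, 177.963, 295.424, 206.742, 12.525.
Standard weights: 0.09, 0.14, 0.30, 0.23, 0.10, 0.14.
Standardized rate: 0.0900×13.971 + 0.1400×216.019 + 0.3000×177.963 + 0.2300×295.424 + 0.1000×206.742 + 0.1400×12.525 = 175.2641 per 1000.

175.26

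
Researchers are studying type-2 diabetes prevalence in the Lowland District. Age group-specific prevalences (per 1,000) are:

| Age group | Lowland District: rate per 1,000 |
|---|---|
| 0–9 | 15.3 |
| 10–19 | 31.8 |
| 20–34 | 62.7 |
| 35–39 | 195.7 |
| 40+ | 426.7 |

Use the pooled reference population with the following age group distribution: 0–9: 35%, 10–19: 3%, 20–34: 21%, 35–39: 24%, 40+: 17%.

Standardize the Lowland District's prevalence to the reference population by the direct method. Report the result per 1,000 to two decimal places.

Standard weights: 0.35, 0.03, 0.21, 0.24, 0.17.
Standardized rate: 0.3500×15.3 + 0.0300×31.8 + 0.2100×62.7 + 0.2400×195.7 + 0.1700×426.7 = 138.9830 per 1,000.

138.98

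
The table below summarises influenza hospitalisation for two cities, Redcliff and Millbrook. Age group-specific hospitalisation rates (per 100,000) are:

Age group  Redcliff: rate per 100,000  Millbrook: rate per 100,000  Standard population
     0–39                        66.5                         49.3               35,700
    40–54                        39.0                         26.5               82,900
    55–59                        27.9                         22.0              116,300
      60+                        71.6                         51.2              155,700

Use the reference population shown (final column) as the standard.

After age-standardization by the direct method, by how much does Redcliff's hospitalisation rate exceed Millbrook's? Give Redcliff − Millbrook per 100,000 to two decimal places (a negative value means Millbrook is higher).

14.11

Standard total = 390,600; weights = 0.0914, 0.2122, 0.2977, 0.3986.
Redcliff: 0.0914×66.5 + 0.2122×39.0 + 0.2977×27.9 + 0.3986×71.6 = 51.2034 per 100,000.
Millbrook: 0.0914×49.3 + 0.2122×26.5 + 0.2977×22.0 + 0.3986×51.2 = 37.0899 per 100,000.
Difference = 51.2034 − 37.0899 = 14.1135.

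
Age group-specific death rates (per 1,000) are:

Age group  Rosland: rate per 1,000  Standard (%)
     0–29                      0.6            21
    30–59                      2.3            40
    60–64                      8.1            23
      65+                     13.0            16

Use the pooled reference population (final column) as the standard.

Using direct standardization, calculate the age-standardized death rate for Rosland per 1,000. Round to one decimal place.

5.0

Standard weights: 0.21, 0.40, 0.23, 0.16.
Standardized rate: 0.2100×0.6 + 0.4000×2.3 + 0.2300×8.1 + 0.1600×13.0 = 4.9890 per 1,000.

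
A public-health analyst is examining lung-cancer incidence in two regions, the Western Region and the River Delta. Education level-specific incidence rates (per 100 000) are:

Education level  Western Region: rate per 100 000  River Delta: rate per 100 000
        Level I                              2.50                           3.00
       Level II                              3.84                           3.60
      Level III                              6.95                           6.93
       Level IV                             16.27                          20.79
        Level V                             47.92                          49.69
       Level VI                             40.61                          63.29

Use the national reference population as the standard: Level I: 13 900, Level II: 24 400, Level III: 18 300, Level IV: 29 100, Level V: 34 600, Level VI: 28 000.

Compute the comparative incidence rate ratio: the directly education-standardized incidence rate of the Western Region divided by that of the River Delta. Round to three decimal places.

Standard total = 148 300; weights = 0.0937, 0.1645, 0.1234, 0.1962, 0.2333, 0.1888.
The Western Region: 0.0937×2.50 + 0.1645×3.84 + 0.1234×6.95 + 0.1962×16.27 + 0.2333×47.92 + 0.1888×40.61 = 23.7640 per 100 000.
The River Delta: 0.0937×3.00 + 0.1645×3.60 + 0.1234×6.93 + 0.1962×20.79 + 0.2333×49.69 + 0.1888×63.29 = 29.3509 per 100 000.
Ratio = 23.7640 ÷ 29.3509 = 0.80965.

0.810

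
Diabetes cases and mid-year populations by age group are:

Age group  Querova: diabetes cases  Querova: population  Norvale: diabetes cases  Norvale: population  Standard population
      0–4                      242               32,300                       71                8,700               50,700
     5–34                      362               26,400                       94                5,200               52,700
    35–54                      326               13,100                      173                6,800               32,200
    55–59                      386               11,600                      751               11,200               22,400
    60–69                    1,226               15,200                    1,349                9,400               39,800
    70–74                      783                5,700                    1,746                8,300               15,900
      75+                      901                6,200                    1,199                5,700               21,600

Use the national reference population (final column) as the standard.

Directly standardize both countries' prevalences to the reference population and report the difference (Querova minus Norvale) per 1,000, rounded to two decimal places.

-25.95

Age-specific rates per 1,000 for Querova: 7.492, 13.712, 24.885, 33.276, 80.658, 137.368, 145.323.
For Norvale: 8.161, 18.077, 25.441, 67.054, 143.511, 210.361, 210.351.
Standard total = 235,300; weights = 0.2155, 0.2240, 0.1368, 0.0952, 0.1691, 0.0676, 0.0918.
Querova: 0.2155×7.492 + 0.2240×13.712 + 0.1368×24.885 + 0.0952×33.276 + 0.1691×80.658 + 0.0676×137.368 + 0.0918×145.323 = 47.5244 per 1,000.
Norvale: 0.2155×8.161 + 0.2240×18.077 + 0.1368×25.441 + 0.0952×67.054 + 0.1691×143.511 + 0.0676×210.361 + 0.0918×210.351 = 73.4708 per 1,000.
Difference = 47.5244 − 73.4708 = -25.9464.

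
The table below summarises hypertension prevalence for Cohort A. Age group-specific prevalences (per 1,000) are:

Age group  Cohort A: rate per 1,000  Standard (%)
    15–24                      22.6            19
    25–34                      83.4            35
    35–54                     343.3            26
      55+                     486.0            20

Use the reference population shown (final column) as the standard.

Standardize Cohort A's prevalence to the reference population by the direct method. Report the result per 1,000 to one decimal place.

219.9

Standard weights: 0.19, 0.35, 0.26, 0.20.
Standardized rate: 0.1900×22.6 + 0.3500×83.4 + 0.2600×343.3 + 0.2000×486.0 = 219.9420 per 1,000.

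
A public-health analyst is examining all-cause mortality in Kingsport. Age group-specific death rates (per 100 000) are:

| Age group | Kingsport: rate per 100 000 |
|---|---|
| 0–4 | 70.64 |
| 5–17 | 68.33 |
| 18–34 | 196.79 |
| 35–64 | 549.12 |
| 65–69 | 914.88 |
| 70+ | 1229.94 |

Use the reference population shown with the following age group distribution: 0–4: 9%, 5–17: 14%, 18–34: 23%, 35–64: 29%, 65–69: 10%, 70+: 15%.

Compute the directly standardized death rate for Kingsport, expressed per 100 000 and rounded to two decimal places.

Standard weights: 0.09, 0.14, 0.23, 0.29, 0.10, 0.15.
Standardized rate: 0.0900×70.64 + 0.1400×68.33 + 0.2300×196.79 + 0.2900×549.12 + 0.1000×914.88 + 0.1500×1229.94 = 496.4093 per 100 000.

496.41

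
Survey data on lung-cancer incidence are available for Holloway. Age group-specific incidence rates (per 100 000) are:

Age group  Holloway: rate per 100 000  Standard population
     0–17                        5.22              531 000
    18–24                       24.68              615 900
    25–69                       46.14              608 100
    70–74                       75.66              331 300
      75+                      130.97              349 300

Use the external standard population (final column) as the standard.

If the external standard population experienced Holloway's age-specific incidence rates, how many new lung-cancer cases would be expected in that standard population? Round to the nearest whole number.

1168

Expected new lung-cancer cases = Σ (standard pop × age-specific rate ÷ 100 000)
= 531 000×5.22/100 000 + 615 900×24.68/100 000 + 608 100×46.14/100 000 + 331 300×75.66/100 000 + 349 300×130.97/100 000
= 27.72 + 152.00 + 280.58 + 250.66 + 457.48 = 1168.44.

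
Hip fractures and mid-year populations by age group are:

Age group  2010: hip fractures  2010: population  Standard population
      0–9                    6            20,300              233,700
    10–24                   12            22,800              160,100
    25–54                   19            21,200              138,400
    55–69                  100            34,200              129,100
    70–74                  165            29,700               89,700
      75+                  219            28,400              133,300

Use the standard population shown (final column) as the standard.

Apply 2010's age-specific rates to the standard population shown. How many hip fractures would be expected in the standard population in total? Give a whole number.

2181

Age-specific rates per 100,000 for 2010: 29.56, 52.63, 89.62, 292.40, 555.56, 771.13.
Expected hip fractures = Σ (standard pop × age-specific rate ÷ 100,000)
= 233,700×29.56/100,000 + 160,100×52.63/100,000 + 138,400×89.62/100,000 + 129,100×292.40/100,000 + 89,700×555.56/100,000 + 133,300×771.13/100,000
= 69.07 + 84.26 + 124.04 + 377.49 + 498.33 + 1027.91 = 2181.11.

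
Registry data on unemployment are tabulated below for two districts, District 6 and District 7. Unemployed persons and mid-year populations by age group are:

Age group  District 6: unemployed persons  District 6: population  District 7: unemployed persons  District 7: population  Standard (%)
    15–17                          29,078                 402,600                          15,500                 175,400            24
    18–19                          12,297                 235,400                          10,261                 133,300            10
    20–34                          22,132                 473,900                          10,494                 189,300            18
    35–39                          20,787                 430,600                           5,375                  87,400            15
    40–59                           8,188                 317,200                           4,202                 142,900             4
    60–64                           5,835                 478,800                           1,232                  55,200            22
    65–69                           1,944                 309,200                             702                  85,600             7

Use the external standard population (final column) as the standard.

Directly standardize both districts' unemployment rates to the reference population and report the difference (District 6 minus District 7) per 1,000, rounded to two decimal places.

-12.41

Age-specific rates per 1,000 for District 6: 72.226, 52.239, 46.702, 48.275, 25.813, 12.187, 6.287.
For District 7: 88.369, 76.977, 55.436, 61.499, 29.405, 22.319, 8.201.
Standard weights: 0.24, 0.10, 0.18, 0.15, 0.04, 0.22, 0.07.
District 6: 0.2400×72.226 + 0.1000×52.239 + 0.1800×46.702 + 0.1500×48.275 + 0.0400×25.813 + 0.2200×12.187 + 0.0700×6.287 = 42.3592 per 1,000.
District 7: 0.2400×88.369 + 0.1000×76.977 + 0.1800×55.436 + 0.1500×61.499 + 0.0400×29.405 + 0.2200×22.319 + 0.0700×8.201 = 54.7700 per 1,000.
Difference = 42.3592 − 54.7700 = -12.4108.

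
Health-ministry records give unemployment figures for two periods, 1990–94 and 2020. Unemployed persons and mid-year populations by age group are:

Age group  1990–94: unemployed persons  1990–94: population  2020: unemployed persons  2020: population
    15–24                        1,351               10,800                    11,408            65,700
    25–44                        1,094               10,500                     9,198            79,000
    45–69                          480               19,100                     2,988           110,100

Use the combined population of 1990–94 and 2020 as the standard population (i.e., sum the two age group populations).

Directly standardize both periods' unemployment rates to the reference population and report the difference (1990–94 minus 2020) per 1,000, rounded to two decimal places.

Age-specific rates per 1,000 for 1990–94: 125.093, 104.190, 25.131.
For 2020: 173.638, 116.430, 27.139.
Combined standard total = 295,200; weights = 0.2591, 0.3032, 0.4377.
1990–94: 0.2591×125.093 + 0.3032×104.190 + 0.4377×25.131 = 75.0052 per 1,000.
2020: 0.2591×173.638 + 0.3032×116.430 + 0.4377×27.139 = 92.1753 per 1,000.
Difference = 75.0052 − 92.1753 = -17.1701.

-17.17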